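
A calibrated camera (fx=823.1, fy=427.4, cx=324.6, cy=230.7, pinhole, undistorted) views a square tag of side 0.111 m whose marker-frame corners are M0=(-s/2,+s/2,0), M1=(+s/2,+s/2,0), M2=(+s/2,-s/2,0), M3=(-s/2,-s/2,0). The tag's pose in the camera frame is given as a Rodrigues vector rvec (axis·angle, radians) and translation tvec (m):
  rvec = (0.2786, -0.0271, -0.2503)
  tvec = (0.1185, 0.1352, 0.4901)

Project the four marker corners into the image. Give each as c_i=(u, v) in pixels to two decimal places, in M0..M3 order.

Intrinsics K: fx=823.1, fy=427.4, cx=324.6, cy=230.7
Marker side s = 0.111 m; corners in marker frame (Z=0):
  M0 = (-0.0555, +0.0555, 0)
  M1 = (+0.0555, +0.0555, 0)
  M2 = (+0.0555, -0.0555, 0)
  M3 = (-0.0555, -0.0555, 0)
rvec = (0.2786, -0.0271, -0.2503), |rvec| = θ = 0.37550 rad = 21.515°
Rodrigues: sinθ=0.36674, 1−cosθ=0.06968; R = I + sinθ·[k]× + (1−cosθ)·[k]×²:
    [+0.96868 +0.24073 -0.06093]
    [-0.24819 +0.93069 -0.26875]
    [-0.00799 +0.27545 +0.96128]
t = (0.1185, 0.1352, 0.4901) m
M0: Pc = R·M0+t = (+0.07810, +0.20063, +0.50583); u = 823.1·(+0.07810)/0.50583 + 324.6 = 451.6841, v = 427.4·(+0.20063)/0.50583 + 230.7 = 400.2196
M1: Pc = R·M1+t = (+0.18562, +0.17308, +0.50494); u = 823.1·(+0.18562)/0.50494 + 324.6 = 627.1792, v = 427.4·(+0.17308)/0.50494 + 230.7 = 377.1990
M2: Pc = R·M2+t = (+0.15890, +0.06977, +0.47437); u = 823.1·(+0.15890)/0.47437 + 324.6 = 600.3170, v = 427.4·(+0.06977)/0.47437 + 230.7 = 293.5640
M3: Pc = R·M3+t = (+0.05138, +0.09732, +0.47526); u = 823.1·(+0.05138)/0.47526 + 324.6 = 413.5819, v = 427.4·(+0.09732)/0.47526 + 230.7 = 318.2217

c0=(451.68, 400.22) c1=(627.18, 377.20) c2=(600.32, 293.56) c3=(413.58, 318.22)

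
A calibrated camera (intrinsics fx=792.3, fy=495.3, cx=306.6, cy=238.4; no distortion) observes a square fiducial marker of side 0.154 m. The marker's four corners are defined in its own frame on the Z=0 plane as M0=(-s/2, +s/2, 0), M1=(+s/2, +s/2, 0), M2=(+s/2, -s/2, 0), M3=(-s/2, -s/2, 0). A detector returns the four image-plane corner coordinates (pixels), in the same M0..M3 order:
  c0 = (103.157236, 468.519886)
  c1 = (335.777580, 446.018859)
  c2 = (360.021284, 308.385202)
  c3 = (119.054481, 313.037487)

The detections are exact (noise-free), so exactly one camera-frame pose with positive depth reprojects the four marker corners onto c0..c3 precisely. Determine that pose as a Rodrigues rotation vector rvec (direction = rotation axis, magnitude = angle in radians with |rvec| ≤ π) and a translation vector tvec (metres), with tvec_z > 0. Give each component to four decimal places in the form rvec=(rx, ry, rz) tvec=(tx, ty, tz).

rvec=(0.1653, -0.4108, 0.0650) tvec=(-0.0434, 0.1458, 0.4918)

Intrinsics K: fx=792.3, fy=495.3, cx=306.6, cy=238.4
Marker side s = 0.154 m; corners in marker frame (Z=0):
  M0 = (-0.0770, +0.0770, 0)
  M1 = (+0.0770, +0.0770, 0)
  M2 = (+0.0770, -0.0770, 0)
  M3 = (-0.0770, -0.0770, 0)
Detected image corners:
  c0 = (103.157236, 468.519886) px
  c1 = (335.777580, 446.018859) px
  c2 = (360.021284, 308.385202) px
  c3 = (119.054481, 313.037487) px
Planar DLT: solve 8×8 A·h = b for H (H[2,2]=1):
  H  [+1724.83437 -63.58565 +236.73361]
  H  [+224.78538 +1062.54978 +385.24544]
  H  [+0.81845 +0.29825 +1.00000]
B = K⁻¹H; ‖b₁‖=2.033243, ‖b₂‖=2.033243; λ = 2/(‖b₁‖+‖b₂‖) = 0.491825, sign → tz>0 ⇒ λ=+0.491825
r₁ = λ·B[:,0] = (+0.91493,+0.02946,+0.40253); r₂ = λ·B[:,1] = (-0.09624,+0.98449,+0.14669)
r₃ = r₁×r₂ = (-0.39197,-0.17295,+0.90358); SVD([r₁ r₂ r₃]) → R = UVᵀ:
  R  [+0.91493 -0.09624 -0.39197]
  R  [+0.02946 +0.98449 -0.17295]
  R  [+0.40253 +0.14669 +0.90358]
t = (-0.04337, +0.14582, +0.49183) m
tr R = 2.802997; θ = arccos((tr R − 1)/2) = 0.447576 rad = 25.644°
axis k = ((R−Rᵀ)₃₂, (R−Rᵀ)₁₃, (R−Rᵀ)₂₁) / (2 sinθ) = (+0.369281, -0.917902, +0.145217)
rvec = θ·k = (+0.165281, -0.410831, +0.064996)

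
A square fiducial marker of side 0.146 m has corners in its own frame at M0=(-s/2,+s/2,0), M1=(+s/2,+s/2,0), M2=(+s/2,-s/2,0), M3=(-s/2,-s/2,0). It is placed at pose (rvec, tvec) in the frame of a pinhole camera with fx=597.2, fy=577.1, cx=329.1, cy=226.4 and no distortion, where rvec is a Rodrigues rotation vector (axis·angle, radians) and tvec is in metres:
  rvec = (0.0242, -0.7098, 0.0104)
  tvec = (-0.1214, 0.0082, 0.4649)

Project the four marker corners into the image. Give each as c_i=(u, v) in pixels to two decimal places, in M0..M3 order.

c0=(75.11, 338.16) c1=(250.85, 317.68) c2=(253.46, 153.37) c3=(77.18, 136.40)

Intrinsics K: fx=597.2, fy=577.1, cx=329.1, cy=226.4
Marker side s = 0.146 m; corners in marker frame (Z=0):
  M0 = (-0.0730, +0.0730, 0)
  M1 = (+0.0730, +0.0730, 0)
  M2 = (+0.0730, -0.0730, 0)
  M3 = (-0.0730, -0.0730, 0)
rvec = (0.0242, -0.7098, 0.0104), |rvec| = θ = 0.71029 rad = 40.697°
Rodrigues: sinθ=0.65205, 1−cosθ=0.24183; R = I + sinθ·[k]× + (1−cosθ)·[k]×²:
    [+0.75845 -0.01778 -0.65148]
    [+0.00131 +0.99967 -0.02575]
    [+0.65172 +0.01868 +0.75823]
t = (-0.1214, 0.0082, 0.4649) m
M0: Pc = R·M0+t = (-0.17807, +0.08108, +0.41869); u = 597.2·(-0.17807)/0.41869 + 329.1 = 75.1146, v = 577.1·(+0.08108)/0.41869 + 226.4 = 338.1568
M1: Pc = R·M1+t = (-0.06733, +0.08127, +0.51384); u = 597.2·(-0.06733)/0.51384 + 329.1 = 250.8460, v = 577.1·(+0.08127)/0.51384 + 226.4 = 317.6773
M2: Pc = R·M2+t = (-0.06473, -0.06468, +0.51111); u = 597.2·(-0.06473)/0.51111 + 329.1 = 253.4618, v = 577.1·(-0.06468)/0.51111 + 226.4 = 153.3696
M3: Pc = R·M3+t = (-0.17547, -0.06487, +0.41596); u = 597.2·(-0.17547)/0.41596 + 329.1 = 77.1767, v = 577.1·(-0.06487)/0.41596 + 226.4 = 136.3977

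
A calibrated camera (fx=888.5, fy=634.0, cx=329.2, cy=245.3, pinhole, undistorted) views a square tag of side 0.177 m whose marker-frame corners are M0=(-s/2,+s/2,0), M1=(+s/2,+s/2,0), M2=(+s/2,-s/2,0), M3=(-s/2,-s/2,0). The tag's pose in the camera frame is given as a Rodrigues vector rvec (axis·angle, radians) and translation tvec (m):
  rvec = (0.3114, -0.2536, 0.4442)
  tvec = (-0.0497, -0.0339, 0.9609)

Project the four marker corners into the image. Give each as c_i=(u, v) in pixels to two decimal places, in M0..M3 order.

c0=(173.48, 250.84) c1=(317.90, 292.78) c2=(391.65, 195.37) c3=(244.93, 145.71)

Intrinsics K: fx=888.5, fy=634.0, cx=329.2, cy=245.3
Marker side s = 0.177 m; corners in marker frame (Z=0):
  M0 = (-0.0885, +0.0885, 0)
  M1 = (+0.0885, +0.0885, 0)
  M2 = (+0.0885, -0.0885, 0)
  M3 = (-0.0885, -0.0885, 0)
rvec = (0.3114, -0.2536, 0.4442), |rvec| = θ = 0.59883 rad = 34.310°
Rodrigues: sinθ=0.56368, 1−cosθ=0.17400; R = I + sinθ·[k]× + (1−cosθ)·[k]×²:
    [+0.87305 -0.45644 -0.17159]
    [+0.37980 +0.85720 -0.34778]
    [+0.30583 +0.23846 +0.92174]
t = (-0.0497, -0.0339, 0.9609) m
M0: Pc = R·M0+t = (-0.16736, +0.00835, +0.95494); u = 888.5·(-0.16736)/0.95494 + 329.2 = 173.4835, v = 634.0·(+0.00835)/0.95494 + 245.3 = 250.8436
M1: Pc = R·M1+t = (-0.01283, +0.07558, +1.00907); u = 888.5·(-0.01283)/1.00907 + 329.2 = 317.9027, v = 634.0·(+0.07558)/1.00907 + 245.3 = 292.7840
M2: Pc = R·M2+t = (+0.06796, -0.07615, +0.96686); u = 888.5·(+0.06796)/0.96686 + 329.2 = 391.6521, v = 634.0·(-0.07615)/0.96686 + 245.3 = 195.3664
M3: Pc = R·M3+t = (-0.08657, -0.14338, +0.91273); u = 888.5·(-0.08657)/0.91273 + 329.2 = 244.9285, v = 634.0·(-0.14338)/0.91273 + 245.3 = 145.7089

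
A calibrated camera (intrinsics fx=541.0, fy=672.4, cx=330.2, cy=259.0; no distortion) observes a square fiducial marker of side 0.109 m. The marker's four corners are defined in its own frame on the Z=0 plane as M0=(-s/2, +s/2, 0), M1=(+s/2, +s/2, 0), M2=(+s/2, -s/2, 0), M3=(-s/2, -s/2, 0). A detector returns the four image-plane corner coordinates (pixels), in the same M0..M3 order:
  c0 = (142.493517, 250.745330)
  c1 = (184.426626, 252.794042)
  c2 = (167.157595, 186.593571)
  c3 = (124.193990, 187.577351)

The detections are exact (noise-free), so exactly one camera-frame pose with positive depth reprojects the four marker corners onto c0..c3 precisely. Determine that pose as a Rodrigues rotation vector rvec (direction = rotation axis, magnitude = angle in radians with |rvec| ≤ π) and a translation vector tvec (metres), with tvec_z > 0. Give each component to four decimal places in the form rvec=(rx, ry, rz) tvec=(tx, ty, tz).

Intrinsics K: fx=541.0, fy=672.4, cx=330.2, cy=259.0
Marker side s = 0.109 m; corners in marker frame (Z=0):
  M0 = (-0.0545, +0.0545, 0)
  M1 = (+0.0545, +0.0545, 0)
  M2 = (+0.0545, -0.0545, 0)
  M3 = (-0.0545, -0.0545, 0)
Detected image corners:
  c0 = (142.493517, 250.745330) px
  c1 = (184.426626, 252.794042) px
  c2 = (167.157595, 186.593571) px
  c3 = (124.193990, 187.577351) px
Planar DLT: solve 8×8 A·h = b for H (H[2,2]=1):
  H  [+322.33539 +225.76391 +154.26251]
  H  [-89.91573 +681.82193 +220.13394]
  H  [-0.43343 +0.40431 +1.00000]
B = K⁻¹H; ‖b₁‖=0.963945, ‖b₂‖=0.963945; λ = 2/(‖b₁‖+‖b₂‖) = 1.037404, sign → tz>0 ⇒ λ=+1.037404
r₁ = λ·B[:,0] = (+0.89254,+0.03447,-0.44965); r₂ = λ·B[:,1] = (+0.17691,+0.89038,+0.41944)
r₃ = r₁×r₂ = (+0.41481,-0.45391,+0.78860); SVD([r₁ r₂ r₃]) → R = UVᵀ:
  R  [+0.89254 +0.17691 +0.41481]
  R  [+0.03447 +0.89038 -0.45391]
  R  [-0.44965 +0.41944 +0.78860]
t = (-0.33737, -0.05996, +1.03740) m
tr R = 2.571523; θ = arccos((tr R − 1)/2) = 0.666870 rad = 38.209°
axis k = ((R−Rᵀ)₃₂, (R−Rᵀ)₁₃, (R−Rᵀ)₂₁) / (2 sinθ) = (+0.705987, +0.698802, -0.115146)
rvec = θ·k = (+0.470801, +0.466010, -0.076787)

rvec=(0.4708, 0.4660, -0.0768) tvec=(-0.3374, -0.0600, 1.0374)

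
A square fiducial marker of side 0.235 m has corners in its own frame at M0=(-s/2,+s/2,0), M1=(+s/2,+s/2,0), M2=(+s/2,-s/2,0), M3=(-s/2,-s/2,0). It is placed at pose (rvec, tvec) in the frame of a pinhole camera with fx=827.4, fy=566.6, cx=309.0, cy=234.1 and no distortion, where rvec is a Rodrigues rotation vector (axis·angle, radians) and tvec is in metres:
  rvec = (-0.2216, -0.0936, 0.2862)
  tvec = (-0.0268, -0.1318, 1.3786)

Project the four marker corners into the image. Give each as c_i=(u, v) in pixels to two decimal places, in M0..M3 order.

c0=(203.97, 210.52) c1=(341.76, 239.17) c2=(377.58, 150.82) c3=(245.47, 122.38)

Intrinsics K: fx=827.4, fy=566.6, cx=309.0, cy=234.1
Marker side s = 0.235 m; corners in marker frame (Z=0):
  M0 = (-0.1175, +0.1175, 0)
  M1 = (+0.1175, +0.1175, 0)
  M2 = (+0.1175, -0.1175, 0)
  M3 = (-0.1175, -0.1175, 0)
rvec = (-0.2216, -0.0936, 0.2862), |rvec| = θ = 0.37387 rad = 21.421°
Rodrigues: sinθ=0.36522, 1−cosθ=0.06908; R = I + sinθ·[k]× + (1−cosθ)·[k]×²:
    [+0.95519 -0.26933 -0.12278]
    [+0.28983 +0.93525 +0.20323]
    [+0.06009 -0.22971 +0.97140]
t = (-0.0268, -0.1318, 1.3786) m
M0: Pc = R·M0+t = (-0.17068, -0.05596, +1.34455); u = 827.4·(-0.17068)/1.34455 + 309.0 = 203.9674, v = 566.6·(-0.05596)/1.34455 + 234.1 = 210.5169
M1: Pc = R·M1+t = (+0.05379, +0.01215, +1.35867); u = 827.4·(+0.05379)/1.35867 + 309.0 = 341.7562, v = 566.6·(+0.01215)/1.35867 + 234.1 = 239.1656
M2: Pc = R·M2+t = (+0.11708, -0.20764, +1.41265); u = 827.4·(+0.11708)/1.41265 + 309.0 = 377.5751, v = 566.6·(-0.20764)/1.41265 + 234.1 = 150.8190
M3: Pc = R·M3+t = (-0.10739, -0.27575, +1.39853); u = 827.4·(-0.10739)/1.39853 + 309.0 = 245.4666, v = 566.6·(-0.27575)/1.39853 + 234.1 = 122.3840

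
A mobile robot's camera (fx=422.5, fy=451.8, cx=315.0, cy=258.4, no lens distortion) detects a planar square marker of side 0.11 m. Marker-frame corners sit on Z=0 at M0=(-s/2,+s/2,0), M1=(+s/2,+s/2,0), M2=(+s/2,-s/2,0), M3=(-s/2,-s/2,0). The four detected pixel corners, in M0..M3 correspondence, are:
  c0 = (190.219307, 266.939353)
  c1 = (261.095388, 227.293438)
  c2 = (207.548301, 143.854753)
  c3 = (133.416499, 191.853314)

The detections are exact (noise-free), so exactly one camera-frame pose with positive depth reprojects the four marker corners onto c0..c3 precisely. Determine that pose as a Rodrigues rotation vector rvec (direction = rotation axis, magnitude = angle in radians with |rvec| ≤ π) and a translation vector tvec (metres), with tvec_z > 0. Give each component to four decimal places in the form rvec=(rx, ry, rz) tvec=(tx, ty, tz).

Intrinsics K: fx=422.5, fy=451.8, cx=315.0, cy=258.4
Marker side s = 0.11 m; corners in marker frame (Z=0):
  M0 = (-0.0550, +0.0550, 0)
  M1 = (+0.0550, +0.0550, 0)
  M2 = (+0.0550, -0.0550, 0)
  M3 = (-0.0550, -0.0550, 0)
Detected image corners:
  c0 = (190.219307, 266.939353) px
  c1 = (261.095388, 227.293438) px
  c2 = (207.548301, 143.854753) px
  c3 = (133.416499, 191.853314) px
Planar DLT: solve 8×8 A·h = b for H (H[2,2]=1):
  H  [+556.38208 +660.55789 +198.25671]
  H  [-503.65867 +885.57518 +209.85116]
  H  [-0.51544 +0.80046 +1.00000]
B = K⁻¹H; ‖b₁‖=1.957561, ‖b₂‖=1.957561; λ = 2/(‖b₁‖+‖b₂‖) = 0.510840, sign → tz>0 ⇒ λ=+0.510840
r₁ = λ·B[:,0] = (+0.86903,-0.41888,-0.26331); r₂ = λ·B[:,1] = (+0.49381,+0.76743,+0.40891)
r₃ = r₁×r₂ = (+0.03079,-0.48538,+0.87376); SVD([r₁ r₂ r₃]) → R = UVᵀ:
  R  [+0.86903 +0.49381 +0.03079]
  R  [-0.41888 +0.76743 -0.48538]
  R  [-0.26331 +0.40891 +0.87376]
t = (-0.14115, -0.05489, +0.51084) m
tr R = 2.510221; θ = arccos((tr R − 1)/2) = 0.714974 rad = 40.965°
axis k = ((R−Rᵀ)₃₂, (R−Rᵀ)₁₃, (R−Rᵀ)₂₁) / (2 sinθ) = (+0.682038, +0.224294, -0.696072)
rvec = θ·k = (+0.487639, +0.160364, -0.497673)

rvec=(0.4876, 0.1604, -0.4977) tvec=(-0.1412, -0.0549, 0.5108)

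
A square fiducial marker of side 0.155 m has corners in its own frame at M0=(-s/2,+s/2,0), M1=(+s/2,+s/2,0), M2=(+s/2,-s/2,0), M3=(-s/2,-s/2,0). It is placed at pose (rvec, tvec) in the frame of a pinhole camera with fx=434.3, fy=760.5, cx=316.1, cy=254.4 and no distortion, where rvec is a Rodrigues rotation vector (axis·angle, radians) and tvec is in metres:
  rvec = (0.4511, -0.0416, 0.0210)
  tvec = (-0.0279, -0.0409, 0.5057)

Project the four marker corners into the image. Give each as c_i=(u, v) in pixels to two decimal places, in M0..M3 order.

Intrinsics K: fx=434.3, fy=760.5, cx=316.1, cy=254.4
Marker side s = 0.155 m; corners in marker frame (Z=0):
  M0 = (-0.0775, +0.0775, 0)
  M1 = (+0.0775, +0.0775, 0)
  M2 = (+0.0775, -0.0775, 0)
  M3 = (-0.0775, -0.0775, 0)
rvec = (0.4511, -0.0416, 0.0210), |rvec| = θ = 0.45350 rad = 25.984°
Rodrigues: sinθ=0.43811, 1−cosθ=0.10108; R = I + sinθ·[k]× + (1−cosθ)·[k]×²:
    [+0.99893 -0.02951 -0.03553]
    [+0.01106 +0.89977 -0.43623]
    [+0.04484 +0.43537 +0.89914]
t = (-0.0279, -0.0409, 0.5057) m
M0: Pc = R·M0+t = (-0.10760, +0.02797, +0.53597); u = 434.3·(-0.10760)/0.53597 + 316.1 = 228.9067, v = 760.5·(+0.02797)/0.53597 + 254.4 = 294.0942
M1: Pc = R·M1+t = (+0.04723, +0.02969, +0.54292); u = 434.3·(+0.04723)/0.54292 + 316.1 = 353.8813, v = 760.5·(+0.02969)/0.54292 + 254.4 = 295.9883
M2: Pc = R·M2+t = (+0.05180, -0.10977, +0.47543); u = 434.3·(+0.05180)/0.47543 + 316.1 = 363.4223, v = 760.5·(-0.10977)/0.47543 + 254.4 = 78.8057
M3: Pc = R·M3+t = (-0.10303, -0.11149, +0.46848); u = 434.3·(-0.10303)/0.46848 + 316.1 = 220.5876, v = 760.5·(-0.11149)/0.46848 + 254.4 = 73.4164

c0=(228.91, 294.09) c1=(353.88, 295.99) c2=(363.42, 78.81) c3=(220.59, 73.42)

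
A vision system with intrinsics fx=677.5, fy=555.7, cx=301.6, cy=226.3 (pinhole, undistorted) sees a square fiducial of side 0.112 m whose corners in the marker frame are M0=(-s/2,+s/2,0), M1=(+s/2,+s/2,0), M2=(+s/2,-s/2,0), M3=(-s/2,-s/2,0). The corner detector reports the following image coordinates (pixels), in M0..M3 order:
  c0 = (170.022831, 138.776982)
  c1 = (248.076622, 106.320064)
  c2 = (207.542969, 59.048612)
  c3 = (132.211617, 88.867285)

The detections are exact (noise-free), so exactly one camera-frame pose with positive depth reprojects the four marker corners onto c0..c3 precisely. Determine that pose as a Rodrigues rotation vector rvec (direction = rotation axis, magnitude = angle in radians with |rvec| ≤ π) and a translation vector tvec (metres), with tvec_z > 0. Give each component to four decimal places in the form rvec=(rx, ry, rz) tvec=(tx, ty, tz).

Intrinsics K: fx=677.5, fy=555.7, cx=301.6, cy=226.3
Marker side s = 0.112 m; corners in marker frame (Z=0):
  M0 = (-0.0560, +0.0560, 0)
  M1 = (+0.0560, +0.0560, 0)
  M2 = (+0.0560, -0.0560, 0)
  M3 = (-0.0560, -0.0560, 0)
Detected image corners:
  c0 = (170.022831, 138.776982) px
  c1 = (248.076622, 106.320064) px
  c2 = (207.542969, 59.048612) px
  c3 = (132.211617, 88.867285) px
Planar DLT: solve 8×8 A·h = b for H (H[2,2]=1):
  H  [+724.67243 +269.31186 +189.45269]
  H  [-256.88477 +391.91340 +97.48952]
  H  [+0.21221 -0.42534 +1.00000]
B = K⁻¹H; ‖b₁‖=1.138872, ‖b₂‖=1.138872; λ = 2/(‖b₁‖+‖b₂‖) = 0.878062, sign → tz>0 ⇒ λ=+0.878062
r₁ = λ·B[:,0] = (+0.85625,-0.48179,+0.18634); r₂ = λ·B[:,1] = (+0.51530,+0.77135,-0.37347)
r₃ = r₁×r₂ = (+0.03620,+0.41581,+0.90873); SVD([r₁ r₂ r₃]) → R = UVᵀ:
  R  [+0.85625 +0.51530 +0.03620]
  R  [-0.48179 +0.77135 +0.41581]
  R  [+0.18634 -0.37347 +0.90873]
t = (-0.14535, -0.20353, +0.87806) m
tr R = 2.536335; θ = arccos((tr R − 1)/2) = 0.694823 rad = 39.810°
axis k = ((R−Rᵀ)₃₂, (R−Rᵀ)₁₃, (R−Rᵀ)₂₁) / (2 sinθ) = (-0.616386, -0.117246, -0.778667)
rvec = θ·k = (-0.428279, -0.081465, -0.541035)

rvec=(-0.4283, -0.0815, -0.5410) tvec=(-0.1453, -0.2035, 0.8781)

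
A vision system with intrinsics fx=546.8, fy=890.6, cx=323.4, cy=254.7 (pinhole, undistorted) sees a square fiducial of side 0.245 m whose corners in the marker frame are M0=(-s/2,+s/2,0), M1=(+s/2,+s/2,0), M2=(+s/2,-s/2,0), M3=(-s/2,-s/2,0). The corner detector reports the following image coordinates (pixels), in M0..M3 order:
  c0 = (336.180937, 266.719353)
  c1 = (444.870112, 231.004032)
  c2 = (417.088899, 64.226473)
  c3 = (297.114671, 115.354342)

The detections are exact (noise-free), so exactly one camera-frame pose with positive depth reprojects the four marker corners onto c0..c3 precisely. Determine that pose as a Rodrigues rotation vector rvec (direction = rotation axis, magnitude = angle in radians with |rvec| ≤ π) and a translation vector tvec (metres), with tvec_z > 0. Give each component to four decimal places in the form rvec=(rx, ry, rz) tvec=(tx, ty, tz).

rvec=(0.6293, 0.2321, -0.2888) tvec=(0.1024, -0.1015, 1.1304)

Intrinsics K: fx=546.8, fy=890.6, cx=323.4, cy=254.7
Marker side s = 0.245 m; corners in marker frame (Z=0):
  M0 = (-0.1225, +0.1225, 0)
  M1 = (+0.1225, +0.1225, 0)
  M2 = (+0.1225, -0.1225, 0)
  M3 = (-0.1225, -0.1225, 0)
Detected image corners:
  c0 = (336.180937, 266.719353) px
  c1 = (444.870112, 231.004032) px
  c2 = (417.088899, 64.226473) px
  c3 = (297.114671, 115.354342) px
Planar DLT: solve 8×8 A·h = b for H (H[2,2]=1):
  H  [+366.46865 +316.66365 +372.94511]
  H  [-220.15080 +729.55715 +174.70760]
  H  [-0.26440 +0.48017 +1.00000]
B = K⁻¹H; ‖b₁‖=0.884640, ‖b₂‖=0.884640; λ = 2/(‖b₁‖+‖b₂‖) = 1.130404, sign → tz>0 ⇒ λ=+1.130404
r₁ = λ·B[:,0] = (+0.93437,-0.19395,-0.29888); r₂ = λ·B[:,1] = (+0.33361,+0.77077,+0.54279)
r₃ = r₁×r₂ = (+0.12509,-0.60688,+0.78489); SVD([r₁ r₂ r₃]) → R = UVᵀ:
  R  [+0.93437 +0.33361 +0.12509]
  R  [-0.19395 +0.77077 -0.60688]
  R  [-0.29888 +0.54279 +0.78489]
t = (+0.10242, -0.10153, +1.13040) m
tr R = 2.490032; θ = arccos((tr R − 1)/2) = 0.730237 rad = 41.840°
axis k = ((R−Rᵀ)₃₂, (R−Rᵀ)₁₃, (R−Rᵀ)₂₁) / (2 sinθ) = (+0.861756, +0.317798, -0.395451)
rvec = θ·k = (+0.629286, +0.232068, -0.288773)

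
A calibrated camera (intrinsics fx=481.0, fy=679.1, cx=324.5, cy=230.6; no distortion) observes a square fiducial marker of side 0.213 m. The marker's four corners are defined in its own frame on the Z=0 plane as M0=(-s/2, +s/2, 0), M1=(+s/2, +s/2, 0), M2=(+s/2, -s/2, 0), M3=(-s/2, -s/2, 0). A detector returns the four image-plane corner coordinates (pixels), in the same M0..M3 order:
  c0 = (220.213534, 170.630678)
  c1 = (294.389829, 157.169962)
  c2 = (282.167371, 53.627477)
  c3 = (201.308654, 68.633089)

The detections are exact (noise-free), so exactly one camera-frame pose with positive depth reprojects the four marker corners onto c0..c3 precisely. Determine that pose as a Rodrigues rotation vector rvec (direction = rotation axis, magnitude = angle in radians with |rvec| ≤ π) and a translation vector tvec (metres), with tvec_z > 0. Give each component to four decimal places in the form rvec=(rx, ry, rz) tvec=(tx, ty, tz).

Intrinsics K: fx=481.0, fy=679.1, cx=324.5, cy=230.6
Marker side s = 0.213 m; corners in marker frame (Z=0):
  M0 = (-0.1065, +0.1065, 0)
  M1 = (+0.1065, +0.1065, 0)
  M2 = (+0.1065, -0.1065, 0)
  M3 = (-0.1065, -0.1065, 0)
Detected image corners:
  c0 = (220.213534, 170.630678) px
  c1 = (294.389829, 157.169962) px
  c2 = (282.167371, 53.627477) px
  c3 = (201.308654, 68.633089) px
Planar DLT: solve 8×8 A·h = b for H (H[2,2]=1):
  H  [+359.72521 +174.78602 +249.79929]
  H  [-68.25487 +528.33937 +114.75637]
  H  [-0.01413 +0.40756 +1.00000]
B = K⁻¹H; ‖b₁‖=0.763557, ‖b₂‖=0.763557; λ = 2/(‖b₁‖+‖b₂‖) = 1.309661, sign → tz>0 ⇒ λ=+1.309661
r₁ = λ·B[:,0] = (+0.99194,-0.12535,-0.01851); r₂ = λ·B[:,1] = (+0.11581,+0.83767,+0.53376)
r₃ = r₁×r₂ = (-0.05140,-0.53160,+0.84543); SVD([r₁ r₂ r₃]) → R = UVᵀ:
  R  [+0.99194 +0.11581 -0.05140]
  R  [-0.12535 +0.83767 -0.53160]
  R  [-0.01851 +0.53376 +0.84543]
t = (-0.20339, -0.22341, +1.30966) m
tr R = 2.675040; θ = arccos((tr R − 1)/2) = 0.578067 rad = 33.121°
axis k = ((R−Rᵀ)₃₂, (R−Rᵀ)₁₃, (R−Rᵀ)₂₁) / (2 sinθ) = (+0.974883, -0.030103, -0.220676)
rvec = θ·k = (+0.563548, -0.017402, -0.127566)

rvec=(0.5635, -0.0174, -0.1276) tvec=(-0.2034, -0.2234, 1.3097)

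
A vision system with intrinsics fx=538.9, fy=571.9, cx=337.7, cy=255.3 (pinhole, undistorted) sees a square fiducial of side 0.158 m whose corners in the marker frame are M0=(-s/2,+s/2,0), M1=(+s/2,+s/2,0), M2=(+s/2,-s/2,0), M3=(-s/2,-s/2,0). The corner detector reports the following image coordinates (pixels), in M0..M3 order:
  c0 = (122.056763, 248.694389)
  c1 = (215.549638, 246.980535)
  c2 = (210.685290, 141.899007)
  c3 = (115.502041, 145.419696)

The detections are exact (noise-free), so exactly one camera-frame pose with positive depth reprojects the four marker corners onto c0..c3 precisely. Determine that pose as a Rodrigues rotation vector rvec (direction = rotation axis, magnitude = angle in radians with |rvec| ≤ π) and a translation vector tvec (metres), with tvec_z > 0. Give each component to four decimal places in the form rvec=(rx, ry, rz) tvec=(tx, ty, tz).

Intrinsics K: fx=538.9, fy=571.9, cx=337.7, cy=255.3
Marker side s = 0.158 m; corners in marker frame (Z=0):
  M0 = (-0.0790, +0.0790, 0)
  M1 = (+0.0790, +0.0790, 0)
  M2 = (+0.0790, -0.0790, 0)
  M3 = (-0.0790, -0.0790, 0)
Detected image corners:
  c0 = (122.056763, 248.694389) px
  c1 = (215.549638, 246.980535) px
  c2 = (210.685290, 141.899007) px
  c3 = (115.502041, 145.419696) px
Planar DLT: solve 8×8 A·h = b for H (H[2,2]=1):
  H  [+579.30922 +56.07332 +165.57765]
  H  [-37.40874 +682.77087 +196.25270]
  H  [-0.10676 +0.11987 +1.00000]
B = K⁻¹H; ‖b₁‖=1.147002, ‖b₂‖=1.147002; λ = 2/(‖b₁‖+‖b₂‖) = 0.871838, sign → tz>0 ⇒ λ=+0.871838
r₁ = λ·B[:,0] = (+0.99554,-0.01548,-0.09308); r₂ = λ·B[:,1] = (+0.02523,+0.99420,+0.10451)
r₃ = r₁×r₂ = (+0.09092,-0.10639,+0.99016); SVD([r₁ r₂ r₃]) → R = UVᵀ:
  R  [+0.99554 +0.02523 +0.09092]
  R  [-0.01548 +0.99420 -0.10639]
  R  [-0.09308 +0.10451 +0.99016]
t = (-0.27846, -0.09002, +0.87184) m
tr R = 2.979902; θ = arccos((tr R − 1)/2) = 0.141886 rad = 8.129°
axis k = ((R−Rᵀ)₃₂, (R−Rᵀ)₁₃, (R−Rᵀ)₂₁) / (2 sinθ) = (+0.745678, +0.650576, -0.143929)
rvec = θ·k = (+0.105801, +0.092307, -0.020422)

rvec=(0.1058, 0.0923, -0.0204) tvec=(-0.2785, -0.0900, 0.8718)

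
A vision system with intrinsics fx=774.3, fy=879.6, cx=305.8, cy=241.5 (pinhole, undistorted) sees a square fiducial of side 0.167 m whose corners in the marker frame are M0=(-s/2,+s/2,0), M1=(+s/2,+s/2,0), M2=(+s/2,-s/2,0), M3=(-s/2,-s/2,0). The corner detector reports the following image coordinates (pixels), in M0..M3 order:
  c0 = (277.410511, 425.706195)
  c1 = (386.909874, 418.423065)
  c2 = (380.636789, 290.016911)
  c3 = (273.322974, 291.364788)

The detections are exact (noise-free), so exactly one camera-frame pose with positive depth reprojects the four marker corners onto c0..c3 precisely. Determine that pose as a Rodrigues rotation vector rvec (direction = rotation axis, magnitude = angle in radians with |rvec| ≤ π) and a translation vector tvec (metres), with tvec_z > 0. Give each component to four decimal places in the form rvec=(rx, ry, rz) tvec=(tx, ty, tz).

rvec=(-0.1561, -0.3045, -0.0176) tvec=(0.0363, 0.1462, 1.1270)

Intrinsics K: fx=774.3, fy=879.6, cx=305.8, cy=241.5
Marker side s = 0.167 m; corners in marker frame (Z=0):
  M0 = (-0.0835, +0.0835, 0)
  M1 = (+0.0835, +0.0835, 0)
  M2 = (+0.0835, -0.0835, 0)
  M3 = (-0.0835, -0.0835, 0)
Detected image corners:
  c0 = (277.410511, 425.706195) px
  c1 = (386.909874, 418.423065) px
  c2 = (380.636789, 290.016911) px
  c3 = (273.322974, 291.364788) px
Planar DLT: solve 8×8 A·h = b for H (H[2,2]=1):
  H  [+736.78201 -12.81275 +330.74575]
  H  [+69.20509 +738.71920 +355.59789]
  H  [+0.26615 -0.13344 +1.00000]
B = K⁻¹H; ‖b₁‖=0.887309, ‖b₂‖=0.887309; λ = 2/(‖b₁‖+‖b₂‖) = 1.127003, sign → tz>0 ⇒ λ=+1.127003
r₁ = λ·B[:,0] = (+0.95393,+0.00632,+0.29995); r₂ = λ·B[:,1] = (+0.04074,+0.98779,-0.15039)
r₃ = r₁×r₂ = (-0.29723,+0.15568,+0.94203); SVD([r₁ r₂ r₃]) → R = UVᵀ:
  R  [+0.95393 +0.04074 -0.29723]
  R  [+0.00632 +0.98779 +0.15568]
  R  [+0.29995 -0.15039 +0.94203]
t = (+0.03631, +0.14619, +1.12700) m
tr R = 2.883749; θ = arccos((tr R − 1)/2) = 0.342629 rad = 19.631°
axis k = ((R−Rᵀ)₃₂, (R−Rᵀ)₁₃, (R−Rᵀ)₂₁) / (2 sinθ) = (-0.455508, -0.888756, -0.051236)
rvec = θ·k = (-0.156070, -0.304514, -0.017555)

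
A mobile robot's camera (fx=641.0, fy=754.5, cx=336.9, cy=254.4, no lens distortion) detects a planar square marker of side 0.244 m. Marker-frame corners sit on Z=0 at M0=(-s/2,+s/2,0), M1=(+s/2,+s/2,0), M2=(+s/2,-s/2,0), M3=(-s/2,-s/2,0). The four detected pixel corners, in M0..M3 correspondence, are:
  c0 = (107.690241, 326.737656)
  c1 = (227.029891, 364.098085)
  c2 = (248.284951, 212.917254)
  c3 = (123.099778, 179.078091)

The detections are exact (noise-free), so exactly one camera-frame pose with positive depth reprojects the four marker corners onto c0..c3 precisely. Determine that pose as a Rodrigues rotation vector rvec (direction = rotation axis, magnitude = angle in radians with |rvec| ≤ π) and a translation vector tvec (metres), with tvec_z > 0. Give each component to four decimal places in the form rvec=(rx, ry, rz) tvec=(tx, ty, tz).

rvec=(0.1905, 0.1863, 0.2109) tvec=(-0.2969, 0.0275, 1.1775)

Intrinsics K: fx=641.0, fy=754.5, cx=336.9, cy=254.4
Marker side s = 0.244 m; corners in marker frame (Z=0):
  M0 = (-0.1220, +0.1220, 0)
  M1 = (+0.1220, +0.1220, 0)
  M2 = (+0.1220, -0.1220, 0)
  M3 = (-0.1220, -0.1220, 0)
Detected image corners:
  c0 = (107.690241, 326.737656) px
  c1 = (227.029891, 364.098085) px
  c2 = (248.284951, 212.917254) px
  c3 = (123.099778, 179.078091) px
Planar DLT: solve 8×8 A·h = b for H (H[2,2]=1):
  H  [+476.40119 -44.00161 +175.29865]
  H  [+108.60903 +659.68597 +272.00433]
  H  [-0.13833 +0.17521 +1.00000]
B = K⁻¹H; ‖b₁‖=0.849223, ‖b₂‖=0.849223; λ = 2/(‖b₁‖+‖b₂‖) = 1.177547, sign → tz>0 ⇒ λ=+1.177547
r₁ = λ·B[:,0] = (+0.96078,+0.22443,-0.16289); r₂ = λ·B[:,1] = (-0.18927,+0.96001,+0.20631)
r₃ = r₁×r₂ = (+0.20267,-0.16739,+0.96483); SVD([r₁ r₂ r₃]) → R = UVᵀ:
  R  [+0.96078 -0.18927 +0.20267]
  R  [+0.22443 +0.96001 -0.16739]
  R  [-0.16289 +0.20631 +0.96483]
t = (-0.29687, +0.02748, +1.17755) m
tr R = 2.885620; θ = arccos((tr R − 1)/2) = 0.339833 rad = 19.471°
axis k = ((R−Rᵀ)₃₂, (R−Rᵀ)₁₃, (R−Rᵀ)₂₁) / (2 sinθ) = (+0.560568, +0.548345, +0.620550)
rvec = θ·k = (+0.190500, +0.186346, +0.210884)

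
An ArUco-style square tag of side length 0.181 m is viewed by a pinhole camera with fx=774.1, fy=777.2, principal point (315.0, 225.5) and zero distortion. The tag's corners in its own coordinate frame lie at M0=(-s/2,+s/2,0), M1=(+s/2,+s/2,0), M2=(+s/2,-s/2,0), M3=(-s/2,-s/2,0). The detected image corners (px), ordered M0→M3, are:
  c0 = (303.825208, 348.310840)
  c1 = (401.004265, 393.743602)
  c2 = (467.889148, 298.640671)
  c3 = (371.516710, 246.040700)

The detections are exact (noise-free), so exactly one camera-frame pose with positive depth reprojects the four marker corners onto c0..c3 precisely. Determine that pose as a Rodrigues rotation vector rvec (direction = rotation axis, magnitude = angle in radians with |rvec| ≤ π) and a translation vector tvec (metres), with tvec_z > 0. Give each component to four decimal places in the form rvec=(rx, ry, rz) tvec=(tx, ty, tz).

rvec=(0.2977, -0.3077, 0.5253) tvec=(0.1061, 0.1435, 1.1417)

Intrinsics K: fx=774.1, fy=777.2, cx=315.0, cy=225.5
Marker side s = 0.181 m; corners in marker frame (Z=0):
  M0 = (-0.0905, +0.0905, 0)
  M1 = (+0.0905, +0.0905, 0)
  M2 = (+0.0905, -0.0905, 0)
  M3 = (-0.0905, -0.0905, 0)
Detected image corners:
  c0 = (303.825208, 348.310840) px
  c1 = (401.004265, 393.743602) px
  c2 = (467.889148, 298.640671) px
  c3 = (371.516710, 246.040700) px
Planar DLT: solve 8×8 A·h = b for H (H[2,2]=1):
  H  [+656.41265 -304.85058 +386.91216]
  H  [+371.90932 +600.36230 +323.15636]
  H  [+0.31525 +0.17314 +1.00000]
B = K⁻¹H; ‖b₁‖=0.875867, ‖b₂‖=0.875867; λ = 2/(‖b₁‖+‖b₂‖) = 1.141726, sign → tz>0 ⇒ λ=+1.141726
r₁ = λ·B[:,0] = (+0.82168,+0.44191,+0.35993); r₂ = λ·B[:,1] = (-0.53007,+0.82459,+0.19768)
r₃ = r₁×r₂ = (-0.20944,-0.35322,+0.91180); SVD([r₁ r₂ r₃]) → R = UVᵀ:
  R  [+0.82168 -0.53007 -0.20944]
  R  [+0.44191 +0.82459 -0.35322]
  R  [+0.35993 +0.19768 +0.91180]
t = (+0.10606, +0.14346, +1.14173) m
tr R = 2.558070; θ = arccos((tr R − 1)/2) = 0.677671 rad = 38.828°
axis k = ((R−Rᵀ)₃₂, (R−Rᵀ)₁₃, (R−Rᵀ)₂₁) / (2 sinθ) = (+0.439331, -0.454053, +0.775129)
rvec = θ·k = (+0.297722, -0.307699, +0.525282)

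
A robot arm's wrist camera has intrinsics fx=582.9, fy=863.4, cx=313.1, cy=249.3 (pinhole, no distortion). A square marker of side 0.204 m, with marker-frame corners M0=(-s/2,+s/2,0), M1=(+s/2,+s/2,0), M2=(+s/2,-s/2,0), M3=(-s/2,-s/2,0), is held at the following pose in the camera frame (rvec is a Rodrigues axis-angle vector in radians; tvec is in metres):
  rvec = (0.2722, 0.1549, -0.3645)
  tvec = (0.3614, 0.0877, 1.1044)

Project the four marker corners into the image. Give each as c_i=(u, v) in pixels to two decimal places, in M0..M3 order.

Intrinsics K: fx=582.9, fy=863.4, cx=313.1, cy=249.3
Marker side s = 0.204 m; corners in marker frame (Z=0):
  M0 = (-0.1020, +0.1020, 0)
  M1 = (+0.1020, +0.1020, 0)
  M2 = (+0.1020, -0.1020, 0)
  M3 = (-0.1020, -0.1020, 0)
rvec = (0.2722, 0.1549, -0.3645), |rvec| = θ = 0.48057 rad = 27.535°
Rodrigues: sinθ=0.46228, 1−cosθ=0.11327; R = I + sinθ·[k]× + (1−cosθ)·[k]×²:
    [+0.92307 +0.37131 +0.10035]
    [-0.32995 +0.89850 -0.28953]
    [-0.19767 +0.23415 +0.95189]
t = (0.3614, 0.0877, 1.1044) m
M0: Pc = R·M0+t = (+0.30512, +0.21300, +1.14845); u = 582.9·(+0.30512)/1.14845 + 313.1 = 467.9656, v = 863.4·(+0.21300)/1.14845 + 249.3 = 409.4347
M1: Pc = R·M1+t = (+0.49343, +0.14569, +1.10812); u = 582.9·(+0.49343)/1.10812 + 313.1 = 572.6551, v = 863.4·(+0.14569)/1.10812 + 249.3 = 362.8168
M2: Pc = R·M2+t = (+0.41768, -0.03760, +1.06035); u = 582.9·(+0.41768)/1.06035 + 313.1 = 542.7076, v = 863.4·(-0.03760)/1.06035 + 249.3 = 218.6823
M3: Pc = R·M3+t = (+0.22937, +0.02971, +1.10068); u = 582.9·(+0.22937)/1.10068 + 313.1 = 434.5720, v = 863.4·(+0.02971)/1.10068 + 249.3 = 272.6038

c0=(467.97, 409.43) c1=(572.66, 362.82) c2=(542.71, 218.68) c3=(434.57, 272.60)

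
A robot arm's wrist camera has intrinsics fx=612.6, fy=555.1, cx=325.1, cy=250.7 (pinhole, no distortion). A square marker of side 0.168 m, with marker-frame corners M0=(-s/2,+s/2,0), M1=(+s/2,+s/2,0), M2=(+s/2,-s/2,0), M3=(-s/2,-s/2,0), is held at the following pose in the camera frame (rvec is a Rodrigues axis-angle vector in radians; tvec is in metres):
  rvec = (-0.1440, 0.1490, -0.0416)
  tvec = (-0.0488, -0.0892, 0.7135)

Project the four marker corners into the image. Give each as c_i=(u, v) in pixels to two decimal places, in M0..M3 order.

Intrinsics K: fx=612.6, fy=555.1, cx=325.1, cy=250.7
Marker side s = 0.168 m; corners in marker frame (Z=0):
  M0 = (-0.0840, +0.0840, 0)
  M1 = (+0.0840, +0.0840, 0)
  M2 = (+0.0840, -0.0840, 0)
  M3 = (-0.0840, -0.0840, 0)
rvec = (-0.1440, 0.1490, -0.0416), |rvec| = θ = 0.21135 rad = 12.109°
Rodrigues: sinθ=0.20978, 1−cosθ=0.02225; R = I + sinθ·[k]× + (1−cosθ)·[k]×²:
    [+0.98808 +0.03060 +0.15088]
    [-0.05198 +0.98881 +0.13984]
    [-0.14491 -0.14602 +0.97861]
t = (-0.0488, -0.0892, 0.7135) m
M0: Pc = R·M0+t = (-0.12923, -0.00177, +0.71341); u = 612.6·(-0.12923)/0.71341 + 325.1 = 214.1324, v = 555.1·(-0.00177)/0.71341 + 250.7 = 249.3198
M1: Pc = R·M1+t = (+0.03677, -0.01051, +0.68906); u = 612.6·(+0.03677)/0.68906 + 325.1 = 357.7891, v = 555.1·(-0.01051)/0.68906 + 250.7 = 242.2362
M2: Pc = R·M2+t = (+0.03163, -0.17663, +0.71359); u = 612.6·(+0.03163)/0.71359 + 325.1 = 352.2517, v = 555.1·(-0.17663)/0.71359 + 250.7 = 113.3035
M3: Pc = R·M3+t = (-0.13437, -0.16789, +0.73794); u = 612.6·(-0.13437)/0.73794 + 325.1 = 213.5532, v = 555.1·(-0.16789)/0.73794 + 250.7 = 124.4051

c0=(214.13, 249.32) c1=(357.79, 242.24) c2=(352.25, 113.30) c3=(213.55, 124.41)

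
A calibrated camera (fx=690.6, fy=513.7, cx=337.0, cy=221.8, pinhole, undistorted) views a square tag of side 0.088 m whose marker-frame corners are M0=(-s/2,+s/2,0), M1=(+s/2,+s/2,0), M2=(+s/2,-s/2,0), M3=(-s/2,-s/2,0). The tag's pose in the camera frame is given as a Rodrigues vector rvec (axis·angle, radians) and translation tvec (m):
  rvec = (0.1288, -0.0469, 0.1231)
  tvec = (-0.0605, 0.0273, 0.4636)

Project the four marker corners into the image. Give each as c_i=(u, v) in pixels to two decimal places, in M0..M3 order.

c0=(174.77, 293.73) c1=(304.19, 304.44) c2=(319.96, 209.81) c3=(187.57, 197.84)

Intrinsics K: fx=690.6, fy=513.7, cx=337.0, cy=221.8
Marker side s = 0.088 m; corners in marker frame (Z=0):
  M0 = (-0.0440, +0.0440, 0)
  M1 = (+0.0440, +0.0440, 0)
  M2 = (+0.0440, -0.0440, 0)
  M3 = (-0.0440, -0.0440, 0)
rvec = (0.1288, -0.0469, 0.1231), |rvec| = θ = 0.18424 rad = 10.556°
Rodrigues: sinθ=0.18319, 1−cosθ=0.01692; R = I + sinθ·[k]× + (1−cosθ)·[k]×²:
    [+0.99135 -0.12542 -0.03873]
    [+0.11939 +0.98417 -0.13095]
    [+0.05454 +0.12519 +0.99063]
t = (-0.0605, 0.0273, 0.4636) m
M0: Pc = R·M0+t = (-0.10964, +0.06535, +0.46671); u = 690.6·(-0.10964)/0.46671 + 337.0 = 174.7666, v = 513.7·(+0.06535)/0.46671 + 221.8 = 293.7302
M1: Pc = R·M1+t = (-0.02240, +0.07586, +0.47151); u = 690.6·(-0.02240)/0.47151 + 337.0 = 304.1930, v = 513.7·(+0.07586)/0.47151 + 221.8 = 304.4448
M2: Pc = R·M2+t = (-0.01136, -0.01075, +0.46049); u = 690.6·(-0.01136)/0.46049 + 337.0 = 319.9598, v = 513.7·(-0.01075)/0.46049 + 221.8 = 209.8075
M3: Pc = R·M3+t = (-0.09860, -0.02126, +0.45569); u = 690.6·(-0.09860)/0.45569 + 337.0 = 187.5704, v = 513.7·(-0.02126)/0.45569 + 221.8 = 197.8371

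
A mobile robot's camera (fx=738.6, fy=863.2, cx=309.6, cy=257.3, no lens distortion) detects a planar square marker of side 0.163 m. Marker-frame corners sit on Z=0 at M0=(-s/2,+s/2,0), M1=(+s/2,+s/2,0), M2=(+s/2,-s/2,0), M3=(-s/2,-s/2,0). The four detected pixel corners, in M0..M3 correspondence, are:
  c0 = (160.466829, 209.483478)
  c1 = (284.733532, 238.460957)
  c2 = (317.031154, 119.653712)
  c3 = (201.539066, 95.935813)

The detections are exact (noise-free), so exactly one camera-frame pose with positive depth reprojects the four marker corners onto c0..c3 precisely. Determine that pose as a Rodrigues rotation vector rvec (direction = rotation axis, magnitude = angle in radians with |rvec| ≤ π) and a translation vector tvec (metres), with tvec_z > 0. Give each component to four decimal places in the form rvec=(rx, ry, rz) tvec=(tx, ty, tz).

Intrinsics K: fx=738.6, fy=863.2, cx=309.6, cy=257.3
Marker side s = 0.163 m; corners in marker frame (Z=0):
  M0 = (-0.0815, +0.0815, 0)
  M1 = (+0.0815, +0.0815, 0)
  M2 = (+0.0815, -0.0815, 0)
  M3 = (-0.0815, -0.0815, 0)
Detected image corners:
  c0 = (160.466829, 209.483478) px
  c1 = (284.733532, 238.460957) px
  c2 = (317.031154, 119.653712) px
  c3 = (201.539066, 95.935813) px
Planar DLT: solve 8×8 A·h = b for H (H[2,2]=1):
  H  [+694.72901 -345.74532 +240.88565]
  H  [+133.69995 +629.68882 +163.34267]
  H  [-0.16449 -0.49939 +1.00000]
B = K⁻¹H; ‖b₁‖=1.042992, ‖b₂‖=1.042992; λ = 2/(‖b₁‖+‖b₂‖) = 0.958781, sign → tz>0 ⇒ λ=+0.958781
r₁ = λ·B[:,0] = (+0.96794,+0.19551,-0.15771); r₂ = λ·B[:,1] = (-0.24811,+0.84213,-0.47880)
r₃ = r₁×r₂ = (+0.03920,+0.50258,+0.86364); SVD([r₁ r₂ r₃]) → R = UVᵀ:
  R  [+0.96794 -0.24811 +0.03920]
  R  [+0.19551 +0.84213 +0.50258]
  R  [-0.15771 -0.47880 +0.86364]
t = (-0.08920, -0.10436, +0.95878) m
tr R = 2.673712; θ = arccos((tr R − 1)/2) = 0.579282 rad = 33.190°
axis k = ((R−Rᵀ)₃₂, (R−Rᵀ)₁₃, (R−Rᵀ)₂₁) / (2 sinθ) = (-0.896366, +0.179847, +0.405196)
rvec = θ·k = (-0.519248, +0.104182, +0.234722)

rvec=(-0.5192, 0.1042, 0.2347) tvec=(-0.0892, -0.1044, 0.9588)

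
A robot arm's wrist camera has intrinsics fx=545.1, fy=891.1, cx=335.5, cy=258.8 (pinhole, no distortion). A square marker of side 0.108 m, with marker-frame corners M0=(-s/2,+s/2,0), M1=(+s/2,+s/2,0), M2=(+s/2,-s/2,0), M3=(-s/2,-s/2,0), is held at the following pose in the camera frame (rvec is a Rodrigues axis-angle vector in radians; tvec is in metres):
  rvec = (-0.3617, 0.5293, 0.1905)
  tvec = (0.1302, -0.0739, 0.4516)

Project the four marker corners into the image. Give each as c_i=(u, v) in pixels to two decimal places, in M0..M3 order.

Intrinsics K: fx=545.1, fy=891.1, cx=335.5, cy=258.8
Marker side s = 0.108 m; corners in marker frame (Z=0):
  M0 = (-0.0540, +0.0540, 0)
  M1 = (+0.0540, +0.0540, 0)
  M2 = (+0.0540, -0.0540, 0)
  M3 = (-0.0540, -0.0540, 0)
rvec = (-0.3617, 0.5293, 0.1905), |rvec| = θ = 0.66879 rad = 38.319°
Rodrigues: sinθ=0.62003, 1−cosθ=0.21543; R = I + sinθ·[k]× + (1−cosθ)·[k]×²:
    [+0.84759 -0.26882 +0.45753]
    [+0.08440 +0.91951 +0.38390]
    [-0.52390 -0.28677 +0.80205]
t = (0.1302, -0.0739, 0.4516) m
M0: Pc = R·M0+t = (+0.06991, -0.02880, +0.46441); u = 545.1·(+0.06991)/0.46441 + 335.5 = 417.5622, v = 891.1·(-0.02880)/0.46441 + 258.8 = 203.5303
M1: Pc = R·M1+t = (+0.16145, -0.01969, +0.40782); u = 545.1·(+0.16145)/0.40782 + 335.5 = 551.2995, v = 891.1·(-0.01969)/0.40782 + 258.8 = 215.7801
M2: Pc = R·M2+t = (+0.19049, -0.11900, +0.43879); u = 545.1·(+0.19049)/0.43879 + 335.5 = 572.1344, v = 891.1·(-0.11900)/0.43879 + 258.8 = 17.1448
M3: Pc = R·M3+t = (+0.09895, -0.12811, +0.49538); u = 545.1·(+0.09895)/0.49538 + 335.5 = 444.3786, v = 891.1·(-0.12811)/0.49538 + 258.8 = 28.3488

c0=(417.56, 203.53) c1=(551.30, 215.78) c2=(572.13, 17.14) c3=(444.38, 28.35)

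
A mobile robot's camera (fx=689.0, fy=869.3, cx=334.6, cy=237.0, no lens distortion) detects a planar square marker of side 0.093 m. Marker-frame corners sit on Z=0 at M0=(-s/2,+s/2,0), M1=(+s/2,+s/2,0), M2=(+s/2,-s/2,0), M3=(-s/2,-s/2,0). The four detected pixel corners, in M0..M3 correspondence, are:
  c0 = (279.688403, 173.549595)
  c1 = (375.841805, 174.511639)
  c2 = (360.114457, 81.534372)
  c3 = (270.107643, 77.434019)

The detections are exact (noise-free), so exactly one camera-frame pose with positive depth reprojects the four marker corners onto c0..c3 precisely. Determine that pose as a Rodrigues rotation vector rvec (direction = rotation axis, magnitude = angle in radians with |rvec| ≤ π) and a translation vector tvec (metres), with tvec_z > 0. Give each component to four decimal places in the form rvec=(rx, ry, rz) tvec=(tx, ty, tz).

rvec=(-0.5538, -0.2460, -0.0816) tvec=(-0.0122, -0.0863, 0.6701)

Intrinsics K: fx=689.0, fy=869.3, cx=334.6, cy=237.0
Marker side s = 0.093 m; corners in marker frame (Z=0):
  M0 = (-0.0465, +0.0465, 0)
  M1 = (+0.0465, +0.0465, 0)
  M2 = (+0.0465, -0.0465, 0)
  M3 = (-0.0465, -0.0465, 0)
Detected image corners:
  c0 = (279.688403, 173.549595) px
  c1 = (375.841805, 174.511639) px
  c2 = (360.114457, 81.534372) px
  c3 = (270.107643, 77.434019) px
Planar DLT: solve 8×8 A·h = b for H (H[2,2]=1):
  H  [+1120.97012 -108.08263 +322.03060]
  H  [+75.64013 +919.82517 +125.10600]
  H  [+0.37730 -0.76135 +1.00000]
B = K⁻¹H; ‖b₁‖=1.492295, ‖b₂‖=1.492295; λ = 2/(‖b₁‖+‖b₂‖) = 0.670109, sign → tz>0 ⇒ λ=+0.670109
r₁ = λ·B[:,0] = (+0.96745,-0.01062,+0.25283); r₂ = λ·B[:,1] = (+0.14264,+0.84815,-0.51019)
r₃ = r₁×r₂ = (-0.20902,+0.52965,+0.82206); SVD([r₁ r₂ r₃]) → R = UVᵀ:
  R  [+0.96745 +0.14264 -0.20902]
  R  [-0.01062 +0.84815 +0.52965]
  R  [+0.25283 -0.51019 +0.82206]
t = (-0.01222, -0.08625, +0.67011) m
tr R = 2.637663; θ = arccos((tr R − 1)/2) = 0.611424 rad = 35.032°
axis k = ((R−Rᵀ)₃₂, (R−Rᵀ)₁₃, (R−Rᵀ)₂₁) / (2 sinθ) = (-0.905728, -0.402287, -0.133500)
rvec = θ·k = (-0.553783, -0.245968, -0.081625)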